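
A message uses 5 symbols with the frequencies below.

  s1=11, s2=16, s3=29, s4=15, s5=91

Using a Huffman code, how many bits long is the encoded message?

Greedily combine the two least-frequent nodes:
merge s1(11) and s4(15): 26
merge s2(16) and 26: 42
merge s3(29) and 42: 71
merge 71 and s5(91): 162
Each symbol's bit-cost is frequency × depth; summing gives 301 bits (equivalently 26 + 42 + 71 + 162).

301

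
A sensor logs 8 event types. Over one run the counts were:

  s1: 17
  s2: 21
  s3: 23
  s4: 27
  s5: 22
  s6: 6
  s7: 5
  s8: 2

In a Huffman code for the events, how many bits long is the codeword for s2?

3

Repeatedly merge the two smallest:
combine s8(2), s7(5) → 7
combine s6(6), 7 → 13
combine 13, s1(17) → 30
combine s2(21), s5(22) → 43
combine s3(23), s4(27) → 50
combine 30, 43 → 73
combine 50, 73 → 123
s2 sits 3 levels below the root, so its codeword is 3 bits.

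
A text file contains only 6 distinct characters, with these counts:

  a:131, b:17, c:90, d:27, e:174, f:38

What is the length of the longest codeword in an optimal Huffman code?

Merge the two lowest-weight nodes at each step:
b(17) + d(27) → 44
f(38) + 44 → 82
82 + c(90) → 172
a(131) + 172 → 303
e(174) + 303 → 477
The rarest symbols sit at the bottom; the longest codeword is 5 bits.

5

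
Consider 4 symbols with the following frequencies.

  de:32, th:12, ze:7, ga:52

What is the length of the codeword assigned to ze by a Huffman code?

Build the tree from the bottom:
ze(7) + th(12) → 19
19 + de(32) → 51
51 + ga(52) → 103
The subtree containing ze is merged 3 times, so code length = 3.

3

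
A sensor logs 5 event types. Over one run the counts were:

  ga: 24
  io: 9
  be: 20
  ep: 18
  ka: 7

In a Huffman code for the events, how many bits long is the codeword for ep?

2

Repeatedly merge the two smallest:
ka(7) + io(9) → 16
16 + ep(18) → 34
be(20) + ga(24) → 44
34 + 44 → 78
ep's leaf is at depth 2, giving a 2-bit codeword.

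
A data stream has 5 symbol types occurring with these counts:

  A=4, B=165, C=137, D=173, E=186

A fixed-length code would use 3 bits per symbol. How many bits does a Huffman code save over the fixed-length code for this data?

Fixed-length: 3 bits × 665 symbols = 1995 bits.
Huffman merges:
combine A(4), C(137) → 141
combine 141, B(165) → 306
combine D(173), E(186) → 359
combine 306, 359 → 665
Huffman total = 141 + 306 + 359 + 665 = 1471 bits.
Saving = 1995 − 1471 = 524 bits.

524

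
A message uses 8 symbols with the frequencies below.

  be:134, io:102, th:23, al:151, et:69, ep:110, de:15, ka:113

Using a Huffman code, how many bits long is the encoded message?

2011

Build the Huffman tree bottom-up:
combine de(15), th(23) → 38
combine 38, et(69) → 107
combine io(102), 107 → 209
combine ep(110), ka(113) → 223
combine be(134), al(151) → 285
combine 209, 223 → 432
combine 285, 432 → 717
Each symbol's bit-cost is frequency × depth; summing gives 2011 bits (equivalently 38 + 107 + 209 + 223 + 285 + 432 + 717).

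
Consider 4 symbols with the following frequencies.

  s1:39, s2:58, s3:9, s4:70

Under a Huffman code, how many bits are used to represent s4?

Repeatedly merge the two smallest:
merge s3(9) and s1(39): 48
merge 48 and s2(58): 106
merge s4(70) and 106: 176
s4 is merged only at the final step, so code length = 1.

1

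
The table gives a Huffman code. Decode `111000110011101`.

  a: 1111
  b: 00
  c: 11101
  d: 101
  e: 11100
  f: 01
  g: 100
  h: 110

efgc

Read left to right; each codeword is recognised as soon as it completes (prefix code):
  11100→e | 01→f | 100→g | 11101→c
Decoded message: efgc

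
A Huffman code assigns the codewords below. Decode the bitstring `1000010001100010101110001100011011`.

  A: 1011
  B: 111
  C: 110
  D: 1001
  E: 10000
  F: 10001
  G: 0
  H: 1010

Read left to right; each codeword is recognised as soon as it completes (prefix code):
  10000→E | 10001→F | 10001→F | 0→G | 1011→A | 10001→F | 10001→F | 1011→A
Decoded message: EFFGAFFA

EFFGAFFA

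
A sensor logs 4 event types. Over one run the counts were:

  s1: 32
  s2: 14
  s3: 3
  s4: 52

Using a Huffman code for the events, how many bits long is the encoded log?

167

Build the Huffman tree bottom-up:
s3(3) + s2(14) → 17
17 + s1(32) → 49
49 + s4(52) → 101
Each symbol's bit-cost is frequency × depth; summing gives 167 bits (equivalently 17 + 49 + 101).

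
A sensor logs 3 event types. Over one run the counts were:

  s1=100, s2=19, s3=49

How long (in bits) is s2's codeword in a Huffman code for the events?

Build the tree from the bottom:
s2(19) + s3(49) → 68
68 + s1(100) → 168
s2 sits 2 levels below the root, so its codeword is 2 bits.

2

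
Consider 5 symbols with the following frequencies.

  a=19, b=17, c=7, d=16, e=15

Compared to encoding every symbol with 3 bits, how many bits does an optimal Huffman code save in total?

52

Fixed-length: 3 bits × 74 symbols = 222 bits.
Huffman merges:
merge c(7) and e(15): 22
merge d(16) and b(17): 33
merge a(19) and 22: 41
merge 33 and 41: 74
Huffman total = 22 + 33 + 41 + 74 = 170 bits.
Saving = 222 − 170 = 52 bits.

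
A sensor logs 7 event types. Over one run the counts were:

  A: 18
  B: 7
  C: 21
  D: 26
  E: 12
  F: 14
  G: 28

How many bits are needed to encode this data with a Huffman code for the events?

Merge the two smallest weights repeatedly:
merge B(7) and E(12): 19
merge F(14) and A(18): 32
merge 19 and C(21): 40
merge D(26) and G(28): 54
merge 32 and 40: 72
merge 54 and 72: 126
Each symbol's bit-cost is frequency × depth; summing gives 343 bits (equivalently 19 + 32 + 40 + 54 + 72 + 126).

343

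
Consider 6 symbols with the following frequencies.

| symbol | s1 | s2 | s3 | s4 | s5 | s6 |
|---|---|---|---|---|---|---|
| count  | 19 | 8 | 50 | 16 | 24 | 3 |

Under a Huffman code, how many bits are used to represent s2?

4

Huffman merges, smallest pair first:
combine s6(3), s2(8) → 11
combine 11, s4(16) → 27
combine s1(19), s5(24) → 43
combine 27, 43 → 70
combine s3(50), 70 → 120
s2's leaf is at depth 4, giving a 4-bit codeword.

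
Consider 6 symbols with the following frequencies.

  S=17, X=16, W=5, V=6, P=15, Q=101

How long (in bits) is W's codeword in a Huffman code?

Repeatedly merge the two smallest:
W(5) + V(6) → 11
11 + P(15) → 26
X(16) + S(17) → 33
26 + 33 → 59
59 + Q(101) → 160
W's leaf is at depth 4, giving a 4-bit codeword.

4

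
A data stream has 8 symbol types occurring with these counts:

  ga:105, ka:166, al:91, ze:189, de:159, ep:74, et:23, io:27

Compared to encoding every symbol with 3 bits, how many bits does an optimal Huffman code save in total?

Fixed-length: 3 bits × 834 symbols = 2502 bits.
Huffman merges:
et(23) + io(27) → 50
50 + ep(74) → 124
al(91) + ga(105) → 196
124 + de(159) → 283
ka(166) + ze(189) → 355
196 + 283 → 479
355 + 479 → 834
Huffman total = 50 + 124 + 196 + 283 + 355 + 479 + 834 = 2321 bits.
Saving = 2502 − 2321 = 181 bits.

181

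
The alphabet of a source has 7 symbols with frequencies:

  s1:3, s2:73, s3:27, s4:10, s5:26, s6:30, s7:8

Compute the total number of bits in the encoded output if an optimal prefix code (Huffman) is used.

417

Build the Huffman tree bottom-up:
combine s1(3), s7(8) → 11
combine s4(10), 11 → 21
combine 21, s5(26) → 47
combine s3(27), s6(30) → 57
combine 47, 57 → 104
combine s2(73), 104 → 177
Total encoded bits = sum of merged weights = 11 + 21 + 47 + 57 + 104 + 177 = 417.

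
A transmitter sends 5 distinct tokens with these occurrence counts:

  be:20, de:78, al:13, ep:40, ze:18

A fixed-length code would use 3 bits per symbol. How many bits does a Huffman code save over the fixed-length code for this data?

Fixed-length: 3 bits × 169 symbols = 507 bits.
Huffman merges:
al(13) + ze(18) → 31
be(20) + 31 → 51
ep(40) + 51 → 91
de(78) + 91 → 169
Huffman total = 31 + 51 + 91 + 169 = 342 bits.
Saving = 507 − 342 = 165 bits.

165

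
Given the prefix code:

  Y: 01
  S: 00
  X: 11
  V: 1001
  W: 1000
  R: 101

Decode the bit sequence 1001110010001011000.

Read left to right; each codeword is recognised as soon as it completes (prefix code):
  1001→V | 11→X | 00→S | 1000→W | 101→R | 1000→W
Decoded message: VXSWRW

VXSWRW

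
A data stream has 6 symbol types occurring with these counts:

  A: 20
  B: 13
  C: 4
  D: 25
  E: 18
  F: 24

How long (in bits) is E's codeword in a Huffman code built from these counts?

3

Build the tree from the bottom:
merge C(4) and B(13): 17
merge 17 and E(18): 35
merge A(20) and F(24): 44
merge D(25) and 35: 60
merge 44 and 60: 104
E's leaf is at depth 3, giving a 3-bit codeword.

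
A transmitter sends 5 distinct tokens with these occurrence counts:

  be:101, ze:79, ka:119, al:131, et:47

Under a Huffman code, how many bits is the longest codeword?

Merge the two lowest-weight nodes at each step:
merge et(47) and ze(79): 126
merge be(101) and ka(119): 220
merge 126 and al(131): 257
merge 220 and 257: 477
Maximum depth reached is 3.

3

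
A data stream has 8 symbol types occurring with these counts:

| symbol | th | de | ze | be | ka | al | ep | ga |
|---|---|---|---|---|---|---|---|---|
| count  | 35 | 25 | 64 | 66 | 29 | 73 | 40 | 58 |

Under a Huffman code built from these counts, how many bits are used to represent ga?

Build the tree from the bottom:
merge de(25) and ka(29): 54
merge th(35) and ep(40): 75
merge 54 and ga(58): 112
merge ze(64) and be(66): 130
merge al(73) and 75: 148
merge 112 and 130: 242
merge 148 and 242: 390
ga sits 3 levels below the root, so its codeword is 3 bits.

3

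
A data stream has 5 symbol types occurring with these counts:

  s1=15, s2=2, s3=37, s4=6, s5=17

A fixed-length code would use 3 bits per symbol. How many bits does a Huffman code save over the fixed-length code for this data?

83

Fixed-length: 3 bits × 77 symbols = 231 bits.
Huffman merges:
s2(2) + s4(6) → 8
8 + s1(15) → 23
s5(17) + 23 → 40
s3(37) + 40 → 77
Huffman total = 8 + 23 + 40 + 77 = 148 bits.
Saving = 231 − 148 = 83 bits.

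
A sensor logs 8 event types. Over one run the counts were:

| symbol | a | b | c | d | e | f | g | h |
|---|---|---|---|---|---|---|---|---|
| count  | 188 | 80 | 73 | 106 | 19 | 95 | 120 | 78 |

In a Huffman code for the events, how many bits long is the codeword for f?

3

Build the tree from the bottom:
e(19) + c(73) → 92
h(78) + b(80) → 158
92 + f(95) → 187
d(106) + g(120) → 226
158 + 187 → 345
a(188) + 226 → 414
345 + 414 → 759
The subtree containing f is merged 3 times, so code length = 3.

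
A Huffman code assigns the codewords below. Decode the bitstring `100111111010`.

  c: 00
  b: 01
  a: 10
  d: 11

abddaa

Read left to right; each codeword is recognised as soon as it completes (prefix code):
  10→a | 01→b | 11→d | 11→d | 10→a | 10→a
Decoded message: abddaa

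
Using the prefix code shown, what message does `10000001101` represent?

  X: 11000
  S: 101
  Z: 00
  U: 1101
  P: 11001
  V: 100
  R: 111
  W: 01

Read left to right; each codeword is recognised as soon as it completes (prefix code):
  100→V | 00→Z | 00→Z | 1101→U
Decoded message: VZZU

VZZU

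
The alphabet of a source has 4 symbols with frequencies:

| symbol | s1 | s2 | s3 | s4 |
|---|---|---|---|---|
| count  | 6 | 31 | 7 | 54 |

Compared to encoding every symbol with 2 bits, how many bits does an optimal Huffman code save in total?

41

Fixed-length: 2 bits × 98 symbols = 196 bits.
Huffman merges:
merge s1(6) and s3(7): 13
merge 13 and s2(31): 44
merge 44 and s4(54): 98
Huffman total = 13 + 44 + 98 = 155 bits.
Saving = 196 − 155 = 41 bits.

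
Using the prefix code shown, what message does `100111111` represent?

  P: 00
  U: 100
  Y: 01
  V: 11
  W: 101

UVVV

Read left to right; each codeword is recognised as soon as it completes (prefix code):
  100→U | 11→V | 11→V | 11→V
Decoded message: UVVV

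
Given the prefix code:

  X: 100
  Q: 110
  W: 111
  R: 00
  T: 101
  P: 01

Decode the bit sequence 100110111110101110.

XQWQTQ

Read left to right; each codeword is recognised as soon as it completes (prefix code):
  100→X | 110→Q | 111→W | 110→Q | 101→T | 110→Q
Decoded message: XQWQTQ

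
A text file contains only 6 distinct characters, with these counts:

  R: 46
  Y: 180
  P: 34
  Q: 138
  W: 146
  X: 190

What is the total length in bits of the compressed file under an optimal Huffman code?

1766

Greedily combine the two least-frequent nodes:
combine P(34), R(46) → 80
combine 80, Q(138) → 218
combine W(146), Y(180) → 326
combine X(190), 218 → 408
combine 326, 408 → 734
Each symbol's bit-cost is frequency × depth; summing gives 1766 bits (equivalently 80 + 218 + 326 + 408 + 734).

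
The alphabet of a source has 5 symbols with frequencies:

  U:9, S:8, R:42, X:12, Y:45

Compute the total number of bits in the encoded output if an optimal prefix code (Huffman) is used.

233

Build the Huffman tree bottom-up:
combine S(8), U(9) → 17
combine X(12), 17 → 29
combine 29, R(42) → 71
combine Y(45), 71 → 116
Total encoded bits = sum of merged weights = 17 + 29 + 71 + 116 = 233.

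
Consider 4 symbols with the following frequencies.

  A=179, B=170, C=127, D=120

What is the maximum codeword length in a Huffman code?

Merge the two lowest-weight nodes at each step:
D(120) + C(127) → 247
B(170) + A(179) → 349
247 + 349 → 596
The first pair merged (D, C) ends up deepest, at depth 2.

2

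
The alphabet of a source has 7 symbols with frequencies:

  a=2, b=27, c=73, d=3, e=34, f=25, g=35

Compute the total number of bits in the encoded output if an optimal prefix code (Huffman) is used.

486

Build the Huffman tree bottom-up:
merge a(2) and d(3): 5
merge 5 and f(25): 30
merge b(27) and 30: 57
merge e(34) and g(35): 69
merge 57 and 69: 126
merge c(73) and 126: 199
The encoded length is the sum of every internal node's weight: 5 + 30 + 57 + 69 + 126 + 199 = 486 bits.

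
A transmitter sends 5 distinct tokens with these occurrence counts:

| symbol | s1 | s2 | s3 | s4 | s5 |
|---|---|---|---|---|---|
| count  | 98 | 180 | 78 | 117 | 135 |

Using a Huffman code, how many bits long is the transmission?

1392

Greedily combine the two least-frequent nodes:
merge s3(78) and s1(98): 176
merge s4(117) and s5(135): 252
merge 176 and s2(180): 356
merge 252 and 356: 608
Total encoded bits = sum of merged weights = 176 + 252 + 356 + 608 = 1392.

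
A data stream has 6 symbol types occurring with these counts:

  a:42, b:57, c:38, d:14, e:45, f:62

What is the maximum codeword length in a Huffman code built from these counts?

Merge the two lowest-weight nodes at each step:
d(14) + c(38) → 52
a(42) + e(45) → 87
52 + b(57) → 109
f(62) + 87 → 149
109 + 149 → 258
The rarest symbols sit at the bottom; the longest codeword is 3 bits.

3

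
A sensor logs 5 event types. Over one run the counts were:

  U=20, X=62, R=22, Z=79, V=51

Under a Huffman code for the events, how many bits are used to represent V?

2

Build the tree from the bottom:
U(20) + R(22) → 42
42 + V(51) → 93
X(62) + Z(79) → 141
93 + 141 → 234
V's leaf is at depth 2, giving a 2-bit codeword.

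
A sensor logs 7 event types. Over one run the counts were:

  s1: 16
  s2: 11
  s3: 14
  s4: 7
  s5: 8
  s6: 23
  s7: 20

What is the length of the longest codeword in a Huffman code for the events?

Merge the two lowest-weight nodes at each step:
s4(7) + s5(8) → 15
s2(11) + s3(14) → 25
15 + s1(16) → 31
s7(20) + s6(23) → 43
25 + 31 → 56
43 + 56 → 99
Maximum depth reached is 4.

4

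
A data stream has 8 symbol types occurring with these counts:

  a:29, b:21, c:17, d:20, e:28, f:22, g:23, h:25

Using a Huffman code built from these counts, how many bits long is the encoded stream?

Build the Huffman tree bottom-up:
merge c(17) and d(20): 37
merge b(21) and f(22): 43
merge g(23) and h(25): 48
merge e(28) and a(29): 57
merge 37 and 43: 80
merge 48 and 57: 105
merge 80 and 105: 185
The encoded length is the sum of every internal node's weight: 37 + 43 + 48 + 57 + 80 + 105 + 185 = 555 bits.

555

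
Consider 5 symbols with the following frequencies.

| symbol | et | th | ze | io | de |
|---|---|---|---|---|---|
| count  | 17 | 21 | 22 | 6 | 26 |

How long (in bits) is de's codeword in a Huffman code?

Repeatedly merge the two smallest:
merge io(6) and et(17): 23
merge th(21) and ze(22): 43
merge 23 and de(26): 49
merge 43 and 49: 92
de sits 2 levels below the root, so its codeword is 2 bits.

2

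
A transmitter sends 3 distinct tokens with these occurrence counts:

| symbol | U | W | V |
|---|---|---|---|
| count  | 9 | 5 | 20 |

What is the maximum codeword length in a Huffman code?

Merge the two lowest-weight nodes at each step:
merge W(5) and U(9): 14
merge 14 and V(20): 34
Maximum depth reached is 2.

2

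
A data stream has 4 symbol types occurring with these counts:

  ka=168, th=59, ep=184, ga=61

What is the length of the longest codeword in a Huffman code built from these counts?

3

Merge the two lowest-weight nodes at each step:
merge th(59) and ga(61): 120
merge 120 and ka(168): 288
merge ep(184) and 288: 472
The first pair merged (th, ga) ends up deepest, at depth 3.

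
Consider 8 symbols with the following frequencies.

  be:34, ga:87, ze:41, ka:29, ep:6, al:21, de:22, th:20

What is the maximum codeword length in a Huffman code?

4

Merge the two lowest-weight nodes at each step:
merge ep(6) and th(20): 26
merge al(21) and de(22): 43
merge 26 and ka(29): 55
merge be(34) and ze(41): 75
merge 43 and 55: 98
merge 75 and ga(87): 162
merge 98 and 162: 260
The first pair merged (ep, th) ends up deepest, at depth 4.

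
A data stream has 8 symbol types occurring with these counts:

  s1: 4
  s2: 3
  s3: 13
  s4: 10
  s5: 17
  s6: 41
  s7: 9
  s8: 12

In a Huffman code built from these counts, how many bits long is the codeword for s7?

4

Build the tree from the bottom:
merge s2(3) and s1(4): 7
merge 7 and s7(9): 16
merge s4(10) and s8(12): 22
merge s3(13) and 16: 29
merge s5(17) and 22: 39
merge 29 and 39: 68
merge s6(41) and 68: 109
s7 sits 4 levels below the root, so its codeword is 4 bits.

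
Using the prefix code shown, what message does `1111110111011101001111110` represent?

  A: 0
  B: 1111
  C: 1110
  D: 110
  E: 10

Read left to right; each codeword is recognised as soon as it completes (prefix code):
  1111→B | 110→D | 1110→C | 1110→C | 10→E | 0→A | 1111→B | 110→D
Decoded message: BDCCEABD

BDCCEABD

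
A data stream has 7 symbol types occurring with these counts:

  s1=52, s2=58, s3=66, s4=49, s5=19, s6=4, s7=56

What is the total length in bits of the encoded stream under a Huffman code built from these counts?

811

Merge the two smallest weights repeatedly:
s6(4) + s5(19) → 23
23 + s4(49) → 72
s1(52) + s7(56) → 108
s2(58) + s3(66) → 124
72 + 108 → 180
124 + 180 → 304
Total encoded bits = sum of merged weights = 23 + 72 + 108 + 124 + 180 + 304 = 811.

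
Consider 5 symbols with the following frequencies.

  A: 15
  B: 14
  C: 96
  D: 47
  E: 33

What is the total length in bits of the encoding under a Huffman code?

405

Merge the two smallest weights repeatedly:
merge B(14) and A(15): 29
merge 29 and E(33): 62
merge D(47) and 62: 109
merge C(96) and 109: 205
Total encoded bits = sum of merged weights = 29 + 62 + 109 + 205 = 405.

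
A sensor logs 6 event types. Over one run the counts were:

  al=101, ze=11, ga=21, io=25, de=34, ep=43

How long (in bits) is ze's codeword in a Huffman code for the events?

4

Build the tree from the bottom:
ze(11) + ga(21) → 32
io(25) + 32 → 57
de(34) + ep(43) → 77
57 + 77 → 134
al(101) + 134 → 235
The subtree containing ze is merged 4 times, so code length = 4.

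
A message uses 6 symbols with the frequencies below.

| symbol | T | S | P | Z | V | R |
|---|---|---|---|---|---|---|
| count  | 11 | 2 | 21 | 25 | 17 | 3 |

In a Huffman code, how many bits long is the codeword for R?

4

Huffman merges, smallest pair first:
S(2) + R(3) → 5
5 + T(11) → 16
16 + V(17) → 33
P(21) + Z(25) → 46
33 + 46 → 79
R's leaf is at depth 4, giving a 4-bit codeword.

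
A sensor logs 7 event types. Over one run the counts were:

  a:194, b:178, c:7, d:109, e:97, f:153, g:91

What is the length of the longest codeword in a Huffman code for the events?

4

Merge the two lowest-weight nodes at each step:
c(7) + g(91) → 98
e(97) + 98 → 195
d(109) + f(153) → 262
b(178) + a(194) → 372
195 + 262 → 457
372 + 457 → 829
The rarest symbols sit at the bottom; the longest codeword is 4 bits.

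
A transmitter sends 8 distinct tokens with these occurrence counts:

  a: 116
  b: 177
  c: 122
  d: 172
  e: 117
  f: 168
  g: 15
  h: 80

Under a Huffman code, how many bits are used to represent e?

Build the tree from the bottom:
combine g(15), h(80) → 95
combine 95, a(116) → 211
combine e(117), c(122) → 239
combine f(168), d(172) → 340
combine b(177), 211 → 388
combine 239, 340 → 579
combine 388, 579 → 967
e's leaf is at depth 3, giving a 3-bit codeword.

3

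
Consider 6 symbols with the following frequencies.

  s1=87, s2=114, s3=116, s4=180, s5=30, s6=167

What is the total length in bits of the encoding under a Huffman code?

1735

Build the Huffman tree bottom-up:
merge s5(30) and s1(87): 117
merge s2(114) and s3(116): 230
merge 117 and s6(167): 284
merge s4(180) and 230: 410
merge 284 and 410: 694
Total encoded bits = sum of merged weights = 117 + 230 + 284 + 410 + 694 = 1735.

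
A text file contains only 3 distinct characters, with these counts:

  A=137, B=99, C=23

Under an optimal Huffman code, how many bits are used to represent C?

2

Build the tree from the bottom:
combine C(23), B(99) → 122
combine 122, A(137) → 259
The subtree containing C is merged 2 times, so code length = 2.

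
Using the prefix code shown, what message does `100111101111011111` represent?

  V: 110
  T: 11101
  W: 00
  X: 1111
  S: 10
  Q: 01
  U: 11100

Read left to right; each codeword is recognised as soon as it completes (prefix code):
  10→S | 01→Q | 11101→T | 11101→T | 1111→X
Decoded message: SQTTX

SQTTX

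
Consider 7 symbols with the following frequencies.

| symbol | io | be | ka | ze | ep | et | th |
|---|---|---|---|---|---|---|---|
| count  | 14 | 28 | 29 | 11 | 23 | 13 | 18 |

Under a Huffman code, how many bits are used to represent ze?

Build the tree from the bottom:
ze(11) + et(13) → 24
io(14) + th(18) → 32
ep(23) + 24 → 47
be(28) + ka(29) → 57
32 + 47 → 79
57 + 79 → 136
ze's leaf is at depth 4, giving a 4-bit codeword.

4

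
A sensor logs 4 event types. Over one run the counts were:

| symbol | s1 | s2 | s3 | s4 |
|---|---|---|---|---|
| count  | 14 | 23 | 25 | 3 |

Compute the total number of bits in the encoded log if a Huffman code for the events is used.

122

Merge the two smallest weights repeatedly:
merge s4(3) and s1(14): 17
merge 17 and s2(23): 40
merge s3(25) and 40: 65
Total encoded bits = sum of merged weights = 17 + 40 + 65 = 122.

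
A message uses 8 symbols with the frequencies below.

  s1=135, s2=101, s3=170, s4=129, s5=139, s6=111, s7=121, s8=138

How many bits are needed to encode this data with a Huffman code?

3132

Merge the two smallest weights repeatedly:
s2(101) + s6(111) → 212
s7(121) + s4(129) → 250
s1(135) + s8(138) → 273
s5(139) + s3(170) → 309
212 + 250 → 462
273 + 309 → 582
462 + 582 → 1044
The encoded length is the sum of every internal node's weight: 212 + 250 + 273 + 309 + 462 + 582 + 1044 = 3132 bits.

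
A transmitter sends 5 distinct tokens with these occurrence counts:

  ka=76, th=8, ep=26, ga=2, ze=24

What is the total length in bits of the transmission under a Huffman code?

240

Greedily combine the two least-frequent nodes:
merge ga(2) and th(8): 10
merge 10 and ze(24): 34
merge ep(26) and 34: 60
merge 60 and ka(76): 136
The encoded length is the sum of every internal node's weight: 10 + 34 + 60 + 136 = 240 bits.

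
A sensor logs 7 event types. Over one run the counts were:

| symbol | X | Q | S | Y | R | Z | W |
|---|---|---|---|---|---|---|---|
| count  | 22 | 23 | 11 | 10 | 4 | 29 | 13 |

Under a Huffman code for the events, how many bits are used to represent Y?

Huffman merges, smallest pair first:
combine R(4), Y(10) → 14
combine S(11), W(13) → 24
combine 14, X(22) → 36
combine Q(23), 24 → 47
combine Z(29), 36 → 65
combine 47, 65 → 112
Y sits 4 levels below the root, so its codeword is 4 bits.

4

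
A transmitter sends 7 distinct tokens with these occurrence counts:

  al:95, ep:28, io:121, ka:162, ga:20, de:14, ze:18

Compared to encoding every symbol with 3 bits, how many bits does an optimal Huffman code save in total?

298

Fixed-length: 3 bits × 458 symbols = 1374 bits.
Huffman merges:
de(14) + ze(18) → 32
ga(20) + ep(28) → 48
32 + 48 → 80
80 + al(95) → 175
io(121) + ka(162) → 283
175 + 283 → 458
Huffman total = 32 + 48 + 80 + 175 + 283 + 458 = 1076 bits.
Saving = 1374 − 1076 = 298 bits.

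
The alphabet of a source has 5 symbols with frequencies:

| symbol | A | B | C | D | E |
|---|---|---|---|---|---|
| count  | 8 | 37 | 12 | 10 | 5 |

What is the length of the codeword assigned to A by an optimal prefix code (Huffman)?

Repeatedly merge the two smallest:
merge E(5) and A(8): 13
merge D(10) and C(12): 22
merge 13 and 22: 35
merge 35 and B(37): 72
The subtree containing A is merged 3 times, so code length = 3.

3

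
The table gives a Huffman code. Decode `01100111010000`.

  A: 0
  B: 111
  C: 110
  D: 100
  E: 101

ACABADAA

Read left to right; each codeword is recognised as soon as it completes (prefix code):
  0→A | 110→C | 0→A | 111→B | 0→A | 100→D | 0→A | 0→A
Decoded message: ACABADAA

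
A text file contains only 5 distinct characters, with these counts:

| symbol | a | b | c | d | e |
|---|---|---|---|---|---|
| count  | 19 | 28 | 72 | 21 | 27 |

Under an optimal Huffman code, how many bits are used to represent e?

3

Build the tree from the bottom:
merge a(19) and d(21): 40
merge e(27) and b(28): 55
merge 40 and 55: 95
merge c(72) and 95: 167
The subtree containing e is merged 3 times, so code length = 3.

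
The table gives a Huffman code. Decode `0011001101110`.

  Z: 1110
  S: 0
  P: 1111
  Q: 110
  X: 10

SSQSQZ

Read left to right; each codeword is recognised as soon as it completes (prefix code):
  0→S | 0→S | 110→Q | 0→S | 110→Q | 1110→Z
Decoded message: SSQSQZ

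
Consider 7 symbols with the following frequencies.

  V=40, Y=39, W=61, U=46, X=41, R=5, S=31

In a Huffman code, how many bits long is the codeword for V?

3

Repeatedly merge the two smallest:
merge R(5) and S(31): 36
merge 36 and Y(39): 75
merge V(40) and X(41): 81
merge U(46) and W(61): 107
merge 75 and 81: 156
merge 107 and 156: 263
The subtree containing V is merged 3 times, so code length = 3.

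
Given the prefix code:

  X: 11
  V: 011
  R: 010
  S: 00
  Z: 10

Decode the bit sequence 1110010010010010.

XZRRRR

Read left to right; each codeword is recognised as soon as it completes (prefix code):
  11→X | 10→Z | 010→R | 010→R | 010→R | 010→R
Decoded message: XZRRRR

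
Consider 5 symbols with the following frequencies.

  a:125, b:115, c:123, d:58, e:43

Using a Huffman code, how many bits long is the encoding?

Greedily combine the two least-frequent nodes:
merge e(43) and d(58): 101
merge 101 and b(115): 216
merge c(123) and a(125): 248
merge 216 and 248: 464
Each symbol's bit-cost is frequency × depth; summing gives 1029 bits (equivalently 101 + 216 + 248 + 464).

1029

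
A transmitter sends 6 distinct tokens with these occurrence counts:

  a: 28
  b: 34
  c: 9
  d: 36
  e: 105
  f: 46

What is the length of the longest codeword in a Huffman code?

Merge the two lowest-weight nodes at each step:
c(9) + a(28) → 37
b(34) + d(36) → 70
37 + f(46) → 83
70 + 83 → 153
e(105) + 153 → 258
Maximum depth reached is 4.

4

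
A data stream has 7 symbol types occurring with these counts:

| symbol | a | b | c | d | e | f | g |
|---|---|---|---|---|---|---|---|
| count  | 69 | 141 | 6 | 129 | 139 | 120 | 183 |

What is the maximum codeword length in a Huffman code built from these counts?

Merge the two lowest-weight nodes at each step:
c(6) + a(69) → 75
75 + f(120) → 195
d(129) + e(139) → 268
b(141) + g(183) → 324
195 + 268 → 463
324 + 463 → 787
The first pair merged (c, a) ends up deepest, at depth 4.

4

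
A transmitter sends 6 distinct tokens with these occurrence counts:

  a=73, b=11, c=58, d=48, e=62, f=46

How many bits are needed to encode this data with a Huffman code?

758

Build the Huffman tree bottom-up:
merge b(11) and f(46): 57
merge d(48) and 57: 105
merge c(58) and e(62): 120
merge a(73) and 105: 178
merge 120 and 178: 298
Each symbol's bit-cost is frequency × depth; summing gives 758 bits (equivalently 57 + 105 + 120 + 178 + 298).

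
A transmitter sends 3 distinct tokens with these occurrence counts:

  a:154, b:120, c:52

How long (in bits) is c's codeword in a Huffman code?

2

Repeatedly merge the two smallest:
c(52) + b(120) → 172
a(154) + 172 → 326
The subtree containing c is merged 2 times, so code length = 2.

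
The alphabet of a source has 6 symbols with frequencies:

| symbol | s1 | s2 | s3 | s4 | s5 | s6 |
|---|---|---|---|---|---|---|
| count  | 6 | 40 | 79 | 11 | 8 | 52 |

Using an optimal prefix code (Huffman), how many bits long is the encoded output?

417

Greedily combine the two least-frequent nodes:
s1(6) + s5(8) → 14
s4(11) + 14 → 25
25 + s2(40) → 65
s6(52) + 65 → 117
s3(79) + 117 → 196
The encoded length is the sum of every internal node's weight: 14 + 25 + 65 + 117 + 196 = 417 bits.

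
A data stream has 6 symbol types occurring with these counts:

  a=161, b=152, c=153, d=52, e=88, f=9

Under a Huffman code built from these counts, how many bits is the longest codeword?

Merge the two lowest-weight nodes at each step:
combine f(9), d(52) → 61
combine 61, e(88) → 149
combine 149, b(152) → 301
combine c(153), a(161) → 314
combine 301, 314 → 615
The rarest symbols sit at the bottom; the longest codeword is 4 bits.

4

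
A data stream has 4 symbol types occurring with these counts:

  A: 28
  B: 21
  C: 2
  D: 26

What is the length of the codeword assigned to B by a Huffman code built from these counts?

Build the tree from the bottom:
C(2) + B(21) → 23
23 + D(26) → 49
A(28) + 49 → 77
The subtree containing B is merged 3 times, so code length = 3.

3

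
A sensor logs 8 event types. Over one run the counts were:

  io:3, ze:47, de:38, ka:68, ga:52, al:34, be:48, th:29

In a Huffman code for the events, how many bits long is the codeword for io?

Build the tree from the bottom:
merge io(3) and th(29): 32
merge 32 and al(34): 66
merge de(38) and ze(47): 85
merge be(48) and ga(52): 100
merge 66 and ka(68): 134
merge 85 and 100: 185
merge 134 and 185: 319
io's leaf is at depth 4, giving a 4-bit codeword.

4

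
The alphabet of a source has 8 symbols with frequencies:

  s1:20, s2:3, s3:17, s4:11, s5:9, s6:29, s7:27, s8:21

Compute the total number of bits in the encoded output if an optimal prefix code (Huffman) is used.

390

Greedily combine the two least-frequent nodes:
combine s2(3), s5(9) → 12
combine s4(11), 12 → 23
combine s3(17), s1(20) → 37
combine s8(21), 23 → 44
combine s7(27), s6(29) → 56
combine 37, 44 → 81
combine 56, 81 → 137
The encoded length is the sum of every internal node's weight: 12 + 23 + 37 + 44 + 56 + 81 + 137 = 390 bits.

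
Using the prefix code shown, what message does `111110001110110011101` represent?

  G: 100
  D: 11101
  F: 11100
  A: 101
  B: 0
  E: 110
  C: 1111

CGBDGD

Read left to right; each codeword is recognised as soon as it completes (prefix code):
  1111→C | 100→G | 0→B | 11101→D | 100→G | 11101→D
Decoded message: CGBDGD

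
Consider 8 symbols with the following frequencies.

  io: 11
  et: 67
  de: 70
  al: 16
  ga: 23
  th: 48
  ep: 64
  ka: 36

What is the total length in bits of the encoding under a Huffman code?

Build the Huffman tree bottom-up:
io(11) + al(16) → 27
ga(23) + 27 → 50
ka(36) + th(48) → 84
50 + ep(64) → 114
et(67) + de(70) → 137
84 + 114 → 198
137 + 198 → 335
The encoded length is the sum of every internal node's weight: 27 + 50 + 84 + 114 + 137 + 198 + 335 = 945 bits.

945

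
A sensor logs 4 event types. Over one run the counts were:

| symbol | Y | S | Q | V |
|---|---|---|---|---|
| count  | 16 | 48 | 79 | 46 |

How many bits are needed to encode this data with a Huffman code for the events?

361

Greedily combine the two least-frequent nodes:
Y(16) + V(46) → 62
S(48) + 62 → 110
Q(79) + 110 → 189
Each symbol's bit-cost is frequency × depth; summing gives 361 bits (equivalently 62 + 110 + 189).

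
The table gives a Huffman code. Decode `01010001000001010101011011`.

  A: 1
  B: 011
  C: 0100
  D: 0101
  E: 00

Read left to right; each codeword is recognised as soon as it completes (prefix code):
  0101→D | 00→E | 0100→C | 00→E | 0101→D | 0101→D | 011→B | 011→B
Decoded message: DECEDDBB

DECEDDBB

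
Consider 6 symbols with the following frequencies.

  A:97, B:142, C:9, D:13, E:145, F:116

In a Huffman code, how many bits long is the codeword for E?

2

Huffman merges, smallest pair first:
combine C(9), D(13) → 22
combine 22, A(97) → 119
combine F(116), 119 → 235
combine B(142), E(145) → 287
combine 235, 287 → 522
E sits 2 levels below the root, so its codeword is 2 bits.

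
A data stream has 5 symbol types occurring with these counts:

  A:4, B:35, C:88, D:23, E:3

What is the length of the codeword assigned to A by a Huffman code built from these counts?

4

Huffman merges, smallest pair first:
combine E(3), A(4) → 7
combine 7, D(23) → 30
combine 30, B(35) → 65
combine 65, C(88) → 153
A's leaf is at depth 4, giving a 4-bit codeword.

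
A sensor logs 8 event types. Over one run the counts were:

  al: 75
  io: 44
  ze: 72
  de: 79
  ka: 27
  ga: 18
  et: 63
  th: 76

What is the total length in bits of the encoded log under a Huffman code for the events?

1328

Greedily combine the two least-frequent nodes:
combine ga(18), ka(27) → 45
combine io(44), 45 → 89
combine et(63), ze(72) → 135
combine al(75), th(76) → 151
combine de(79), 89 → 168
combine 135, 151 → 286
combine 168, 286 → 454
The encoded length is the sum of every internal node's weight: 45 + 89 + 135 + 151 + 168 + 286 + 454 = 1328 bits.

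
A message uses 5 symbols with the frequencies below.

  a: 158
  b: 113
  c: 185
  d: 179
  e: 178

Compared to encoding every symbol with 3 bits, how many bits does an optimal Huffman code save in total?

542

Fixed-length: 3 bits × 813 symbols = 2439 bits.
Huffman merges:
combine b(113), a(158) → 271
combine e(178), d(179) → 357
combine c(185), 271 → 456
combine 357, 456 → 813
Huffman total = 271 + 357 + 456 + 813 = 1897 bits.
Saving = 2439 − 1897 = 542 bits.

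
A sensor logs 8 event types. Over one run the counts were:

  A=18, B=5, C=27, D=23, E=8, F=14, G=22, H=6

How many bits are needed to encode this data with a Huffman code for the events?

Greedily combine the two least-frequent nodes:
B(5) + H(6) → 11
E(8) + 11 → 19
F(14) + A(18) → 32
19 + G(22) → 41
D(23) + C(27) → 50
32 + 41 → 73
50 + 73 → 123
Total encoded bits = sum of merged weights = 11 + 19 + 32 + 41 + 50 + 73 + 123 = 349.

349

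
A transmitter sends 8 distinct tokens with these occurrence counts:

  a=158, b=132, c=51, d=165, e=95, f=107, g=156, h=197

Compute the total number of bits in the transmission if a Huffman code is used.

Greedily combine the two least-frequent nodes:
c(51) + e(95) → 146
f(107) + b(132) → 239
146 + g(156) → 302
a(158) + d(165) → 323
h(197) + 239 → 436
302 + 323 → 625
436 + 625 → 1061
The encoded length is the sum of every internal node's weight: 146 + 239 + 302 + 323 + 436 + 625 + 1061 = 3132 bits.

3132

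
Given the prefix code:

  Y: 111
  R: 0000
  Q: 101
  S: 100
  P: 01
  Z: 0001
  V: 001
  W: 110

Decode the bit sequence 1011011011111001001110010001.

Read left to right; each codeword is recognised as soon as it completes (prefix code):
  101→Q | 101→Q | 101→Q | 111→Y | 100→S | 100→S | 111→Y | 001→V | 0001→Z
Decoded message: QQQYSSYVZ

QQQYSSYVZ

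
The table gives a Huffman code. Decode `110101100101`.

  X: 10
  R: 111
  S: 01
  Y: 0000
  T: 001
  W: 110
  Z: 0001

WXWSS

Read left to right; each codeword is recognised as soon as it completes (prefix code):
  110→W | 10→X | 110→W | 01→S | 01→S
Decoded message: WXWSS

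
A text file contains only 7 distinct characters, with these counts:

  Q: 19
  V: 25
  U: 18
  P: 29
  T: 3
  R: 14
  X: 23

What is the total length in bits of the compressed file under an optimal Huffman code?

356

Greedily combine the two least-frequent nodes:
merge T(3) and R(14): 17
merge 17 and U(18): 35
merge Q(19) and X(23): 42
merge V(25) and P(29): 54
merge 35 and 42: 77
merge 54 and 77: 131
Each symbol's bit-cost is frequency × depth; summing gives 356 bits (equivalently 17 + 35 + 42 + 54 + 77 + 131).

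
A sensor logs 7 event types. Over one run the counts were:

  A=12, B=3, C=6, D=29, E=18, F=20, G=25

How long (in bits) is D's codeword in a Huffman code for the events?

2

Repeatedly merge the two smallest:
B(3) + C(6) → 9
9 + A(12) → 21
E(18) + F(20) → 38
21 + G(25) → 46
D(29) + 38 → 67
46 + 67 → 113
D sits 2 levels below the root, so its codeword is 2 bits.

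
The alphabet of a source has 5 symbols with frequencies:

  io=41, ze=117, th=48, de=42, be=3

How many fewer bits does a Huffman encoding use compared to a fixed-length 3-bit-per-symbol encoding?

238

Fixed-length: 3 bits × 251 symbols = 753 bits.
Huffman merges:
be(3) + io(41) → 44
de(42) + 44 → 86
th(48) + 86 → 134
ze(117) + 134 → 251
Huffman total = 44 + 86 + 134 + 251 = 515 bits.
Saving = 753 − 515 = 238 bits.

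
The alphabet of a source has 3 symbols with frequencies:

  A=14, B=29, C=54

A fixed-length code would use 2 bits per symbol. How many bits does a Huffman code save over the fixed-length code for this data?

54

Fixed-length: 2 bits × 97 symbols = 194 bits.
Huffman merges:
combine A(14), B(29) → 43
combine 43, C(54) → 97
Huffman total = 43 + 97 = 140 bits.
Saving = 194 − 140 = 54 bits.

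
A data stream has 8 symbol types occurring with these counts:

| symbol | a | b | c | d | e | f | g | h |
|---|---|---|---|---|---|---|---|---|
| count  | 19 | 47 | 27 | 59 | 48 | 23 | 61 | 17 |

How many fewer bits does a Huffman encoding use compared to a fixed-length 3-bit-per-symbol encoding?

Fixed-length: 3 bits × 301 symbols = 903 bits.
Huffman merges:
h(17) + a(19) → 36
f(23) + c(27) → 50
36 + b(47) → 83
e(48) + 50 → 98
d(59) + g(61) → 120
83 + 98 → 181
120 + 181 → 301
Huffman total = 36 + 50 + 83 + 98 + 120 + 181 + 301 = 869 bits.
Saving = 903 − 869 = 34 bits.

34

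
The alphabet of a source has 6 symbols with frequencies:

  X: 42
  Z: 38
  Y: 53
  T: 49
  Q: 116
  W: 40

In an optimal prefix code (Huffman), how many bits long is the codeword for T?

3

Huffman merges, smallest pair first:
Z(38) + W(40) → 78
X(42) + T(49) → 91
Y(53) + 78 → 131
91 + Q(116) → 207
131 + 207 → 338
T sits 3 levels below the root, so its codeword is 3 bits.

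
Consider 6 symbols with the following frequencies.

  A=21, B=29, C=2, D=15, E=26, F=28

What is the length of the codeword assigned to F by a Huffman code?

Repeatedly merge the two smallest:
C(2) + D(15) → 17
17 + A(21) → 38
E(26) + F(28) → 54
B(29) + 38 → 67
54 + 67 → 121
F sits 2 levels below the root, so its codeword is 2 bits.

2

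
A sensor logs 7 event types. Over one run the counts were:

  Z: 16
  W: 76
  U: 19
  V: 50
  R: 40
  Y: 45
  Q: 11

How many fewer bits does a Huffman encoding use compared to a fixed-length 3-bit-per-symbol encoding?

Fixed-length: 3 bits × 257 symbols = 771 bits.
Huffman merges:
combine Q(11), Z(16) → 27
combine U(19), 27 → 46
combine R(40), Y(45) → 85
combine 46, V(50) → 96
combine W(76), 85 → 161
combine 96, 161 → 257
Huffman total = 27 + 46 + 85 + 96 + 161 + 257 = 672 bits.
Saving = 771 − 672 = 99 bits.

99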